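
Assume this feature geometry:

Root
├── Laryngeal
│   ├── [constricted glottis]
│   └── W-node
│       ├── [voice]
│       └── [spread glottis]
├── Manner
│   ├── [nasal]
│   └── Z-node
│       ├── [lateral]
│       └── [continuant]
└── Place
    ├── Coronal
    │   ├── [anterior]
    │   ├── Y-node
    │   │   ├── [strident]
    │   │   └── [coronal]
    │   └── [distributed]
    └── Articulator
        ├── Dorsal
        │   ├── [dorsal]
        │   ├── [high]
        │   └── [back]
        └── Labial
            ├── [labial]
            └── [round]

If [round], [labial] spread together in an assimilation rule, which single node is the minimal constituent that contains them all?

Labial

[round] is immediately dominated by Labial.
[labial] is immediately dominated by Labial.
The lowest node appearing on every path is Labial; each proper daughter of Labial fails to dominate at least one of the listed features.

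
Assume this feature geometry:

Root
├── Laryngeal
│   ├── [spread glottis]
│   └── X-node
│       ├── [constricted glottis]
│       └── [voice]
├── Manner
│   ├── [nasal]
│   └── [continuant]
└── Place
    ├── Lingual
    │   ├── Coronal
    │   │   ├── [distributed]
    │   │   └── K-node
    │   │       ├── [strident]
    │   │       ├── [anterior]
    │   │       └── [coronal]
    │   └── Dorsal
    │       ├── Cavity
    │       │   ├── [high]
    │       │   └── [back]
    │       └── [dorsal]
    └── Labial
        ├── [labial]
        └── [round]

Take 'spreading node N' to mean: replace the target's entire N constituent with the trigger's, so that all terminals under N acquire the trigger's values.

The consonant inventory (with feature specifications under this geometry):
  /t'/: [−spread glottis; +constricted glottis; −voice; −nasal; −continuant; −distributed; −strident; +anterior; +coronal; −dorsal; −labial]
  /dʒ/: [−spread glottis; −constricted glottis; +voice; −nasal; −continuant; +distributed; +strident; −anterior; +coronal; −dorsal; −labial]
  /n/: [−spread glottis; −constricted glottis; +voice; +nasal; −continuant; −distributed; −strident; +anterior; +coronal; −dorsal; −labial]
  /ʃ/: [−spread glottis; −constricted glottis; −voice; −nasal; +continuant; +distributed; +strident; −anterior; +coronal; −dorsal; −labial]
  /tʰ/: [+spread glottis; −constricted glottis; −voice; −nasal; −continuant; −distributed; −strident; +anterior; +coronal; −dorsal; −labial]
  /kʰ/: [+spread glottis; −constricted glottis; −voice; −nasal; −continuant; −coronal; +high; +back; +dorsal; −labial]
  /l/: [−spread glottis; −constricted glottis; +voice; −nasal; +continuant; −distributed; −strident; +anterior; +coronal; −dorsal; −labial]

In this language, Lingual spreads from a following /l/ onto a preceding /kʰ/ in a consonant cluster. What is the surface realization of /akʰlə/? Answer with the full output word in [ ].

The Lingual node dominates the terminals [distributed], [strident], [anterior], [coronal], [high], [back], [dorsal].
The target acquires /l/'s values for everything under Lingual — [−distributed], [−strident], [+anterior], [+coronal], [−dorsal] — while keeping its own [spread glottis], [constricted glottis], [voice], ….
This feature bundle is that of [tʰ], so /akʰlə/ surfaces as [atʰlə].

[atʰlə]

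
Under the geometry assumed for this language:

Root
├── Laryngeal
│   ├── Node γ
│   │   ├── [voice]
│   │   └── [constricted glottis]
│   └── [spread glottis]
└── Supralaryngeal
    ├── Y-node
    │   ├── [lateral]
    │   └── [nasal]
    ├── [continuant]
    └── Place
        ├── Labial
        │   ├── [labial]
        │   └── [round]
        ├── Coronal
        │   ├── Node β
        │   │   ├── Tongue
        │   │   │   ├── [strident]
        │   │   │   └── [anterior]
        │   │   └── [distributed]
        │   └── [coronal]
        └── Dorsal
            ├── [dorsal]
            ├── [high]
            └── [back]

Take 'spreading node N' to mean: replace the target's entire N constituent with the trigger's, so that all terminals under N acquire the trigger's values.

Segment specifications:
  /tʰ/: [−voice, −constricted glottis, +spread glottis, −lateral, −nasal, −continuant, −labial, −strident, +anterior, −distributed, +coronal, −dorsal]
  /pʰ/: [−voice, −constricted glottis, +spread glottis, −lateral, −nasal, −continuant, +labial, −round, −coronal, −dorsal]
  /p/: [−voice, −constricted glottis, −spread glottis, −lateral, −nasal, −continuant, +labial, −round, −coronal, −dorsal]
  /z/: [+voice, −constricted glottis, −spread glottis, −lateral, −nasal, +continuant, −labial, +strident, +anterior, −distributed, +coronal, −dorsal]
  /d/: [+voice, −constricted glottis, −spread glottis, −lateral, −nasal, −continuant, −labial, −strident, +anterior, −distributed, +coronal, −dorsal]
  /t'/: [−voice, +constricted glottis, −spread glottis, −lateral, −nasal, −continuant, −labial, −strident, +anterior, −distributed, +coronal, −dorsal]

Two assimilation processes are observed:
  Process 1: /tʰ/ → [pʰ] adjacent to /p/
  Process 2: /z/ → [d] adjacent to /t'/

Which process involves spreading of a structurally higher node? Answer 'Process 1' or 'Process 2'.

Process 1 alters [labial], [round], [coronal], [anterior], [distributed], [strident]; the lowest common ancestor is Place (depth 2 from Root).
Process 2: the features that change are [continuant], [strident]; the minimal node is Supralaryngeal (depth 1).
Supralaryngeal is closer to Root than Place, so Process 2 spreads the higher node.

Process 2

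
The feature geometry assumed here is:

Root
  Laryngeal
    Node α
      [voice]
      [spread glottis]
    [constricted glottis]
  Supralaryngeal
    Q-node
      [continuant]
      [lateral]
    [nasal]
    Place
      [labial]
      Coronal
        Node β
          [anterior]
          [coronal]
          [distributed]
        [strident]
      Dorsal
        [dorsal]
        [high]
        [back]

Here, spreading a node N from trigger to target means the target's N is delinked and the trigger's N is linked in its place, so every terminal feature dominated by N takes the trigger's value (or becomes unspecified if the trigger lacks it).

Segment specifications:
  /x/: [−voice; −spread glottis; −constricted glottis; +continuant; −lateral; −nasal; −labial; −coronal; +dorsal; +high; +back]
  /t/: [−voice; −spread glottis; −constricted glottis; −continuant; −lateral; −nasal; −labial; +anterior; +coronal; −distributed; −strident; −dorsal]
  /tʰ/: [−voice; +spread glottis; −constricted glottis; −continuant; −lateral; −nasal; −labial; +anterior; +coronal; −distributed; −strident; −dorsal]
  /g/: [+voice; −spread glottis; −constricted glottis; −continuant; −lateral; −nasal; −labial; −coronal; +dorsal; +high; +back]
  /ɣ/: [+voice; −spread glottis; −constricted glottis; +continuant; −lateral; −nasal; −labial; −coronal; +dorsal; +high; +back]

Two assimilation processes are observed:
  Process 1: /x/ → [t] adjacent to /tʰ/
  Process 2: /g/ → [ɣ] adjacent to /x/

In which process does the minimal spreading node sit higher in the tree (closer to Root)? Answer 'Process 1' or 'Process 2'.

Process 1

Process 1: the features that change are [continuant], [coronal], [anterior], [distributed], [strident], [dorsal], [high], [back]; the minimal node is Supralaryngeal (depth 1).
Process 2: the feature that changes is [continuant]; the minimal node is [continuant] (depth 3).
Supralaryngeal is closer to Root than [continuant], so Process 1 spreads the higher node.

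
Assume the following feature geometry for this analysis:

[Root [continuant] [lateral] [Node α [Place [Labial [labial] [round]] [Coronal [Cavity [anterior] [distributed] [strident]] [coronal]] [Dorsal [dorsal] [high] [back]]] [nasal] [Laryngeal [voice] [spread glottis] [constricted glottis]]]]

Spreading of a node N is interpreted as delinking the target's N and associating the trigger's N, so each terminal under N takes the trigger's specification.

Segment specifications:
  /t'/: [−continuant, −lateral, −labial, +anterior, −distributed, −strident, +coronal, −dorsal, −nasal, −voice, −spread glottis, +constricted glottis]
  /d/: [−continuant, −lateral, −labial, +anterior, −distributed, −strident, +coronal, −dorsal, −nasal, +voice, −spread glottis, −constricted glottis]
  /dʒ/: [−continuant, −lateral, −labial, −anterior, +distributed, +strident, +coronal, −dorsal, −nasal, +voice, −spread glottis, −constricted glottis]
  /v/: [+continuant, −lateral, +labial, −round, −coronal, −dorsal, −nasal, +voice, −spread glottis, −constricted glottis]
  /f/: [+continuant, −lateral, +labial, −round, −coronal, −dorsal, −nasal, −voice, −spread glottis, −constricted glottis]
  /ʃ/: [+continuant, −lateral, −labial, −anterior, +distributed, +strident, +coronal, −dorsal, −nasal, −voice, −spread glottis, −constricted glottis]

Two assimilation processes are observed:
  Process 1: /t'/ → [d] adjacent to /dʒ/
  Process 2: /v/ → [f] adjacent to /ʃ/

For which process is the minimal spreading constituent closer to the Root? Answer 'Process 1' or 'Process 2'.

Process 1 alters [voice], [constricted glottis]; the lowest common ancestor is Laryngeal (depth 2 from Root).
In Process 2, [voice] changes, so the minimal spreading node is [voice] at depth 3.
Laryngeal (depth 2) sits above [voice] (depth 3), making Process 1 the one with the higher spreading node.

Process 1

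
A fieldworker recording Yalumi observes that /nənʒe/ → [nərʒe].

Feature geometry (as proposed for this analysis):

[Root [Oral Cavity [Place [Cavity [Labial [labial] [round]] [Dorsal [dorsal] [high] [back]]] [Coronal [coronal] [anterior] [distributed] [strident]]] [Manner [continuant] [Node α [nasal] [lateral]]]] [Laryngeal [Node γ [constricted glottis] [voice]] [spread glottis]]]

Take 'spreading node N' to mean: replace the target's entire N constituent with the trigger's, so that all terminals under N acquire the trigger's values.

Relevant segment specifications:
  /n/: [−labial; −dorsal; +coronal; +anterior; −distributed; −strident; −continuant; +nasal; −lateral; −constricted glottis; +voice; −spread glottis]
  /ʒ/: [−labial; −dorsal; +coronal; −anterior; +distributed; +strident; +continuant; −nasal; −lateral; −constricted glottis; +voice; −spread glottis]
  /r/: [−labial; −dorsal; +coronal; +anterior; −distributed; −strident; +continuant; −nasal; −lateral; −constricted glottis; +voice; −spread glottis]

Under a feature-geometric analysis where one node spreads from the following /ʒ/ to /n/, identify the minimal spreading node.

Manner

The alternation /n/ → [r] changes [nasal], [continuant] and nothing else.
The smallest constituent containing every changed terminal is Manner — each of its daughters lacks at least one of the affected features.
If Manner spreads, every terminal under it takes /ʒ/'s value, producing [r] as observed.
[distributed], [anterior] — on which /ʒ/ differs from /n/ — are unchanged, so neither Oral Cavity nor anything higher can have spread; the constituent is no larger than Manner.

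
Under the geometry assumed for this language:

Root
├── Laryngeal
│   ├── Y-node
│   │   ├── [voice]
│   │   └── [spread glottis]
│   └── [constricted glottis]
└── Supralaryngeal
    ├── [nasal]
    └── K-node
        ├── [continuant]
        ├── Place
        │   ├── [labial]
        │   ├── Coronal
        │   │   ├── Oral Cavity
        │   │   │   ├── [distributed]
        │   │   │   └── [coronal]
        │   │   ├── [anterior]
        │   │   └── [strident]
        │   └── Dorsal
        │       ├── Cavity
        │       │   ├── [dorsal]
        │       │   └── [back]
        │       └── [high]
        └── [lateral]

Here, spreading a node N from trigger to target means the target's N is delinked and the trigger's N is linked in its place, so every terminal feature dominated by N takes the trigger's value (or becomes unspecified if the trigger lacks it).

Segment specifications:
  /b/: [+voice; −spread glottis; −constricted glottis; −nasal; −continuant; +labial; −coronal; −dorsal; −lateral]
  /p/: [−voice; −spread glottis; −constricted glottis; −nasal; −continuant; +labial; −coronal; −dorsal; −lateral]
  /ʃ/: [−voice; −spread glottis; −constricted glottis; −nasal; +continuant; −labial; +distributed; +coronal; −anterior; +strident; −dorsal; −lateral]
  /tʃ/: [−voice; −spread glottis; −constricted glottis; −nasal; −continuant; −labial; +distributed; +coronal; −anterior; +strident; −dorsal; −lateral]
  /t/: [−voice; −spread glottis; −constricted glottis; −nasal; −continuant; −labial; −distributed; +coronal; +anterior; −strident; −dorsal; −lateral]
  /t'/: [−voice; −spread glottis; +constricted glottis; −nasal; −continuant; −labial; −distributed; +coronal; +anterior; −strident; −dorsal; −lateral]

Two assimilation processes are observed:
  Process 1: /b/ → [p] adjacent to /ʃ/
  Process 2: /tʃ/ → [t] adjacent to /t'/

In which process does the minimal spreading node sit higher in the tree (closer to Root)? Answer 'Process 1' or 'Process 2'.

Process 1: the feature that changes is [voice]; the minimal node is [voice] (depth 3).
Process 2: the features that change are [anterior], [distributed], [strident]; the minimal node is Coronal (depth 4).
[voice] (depth 3) sits above Coronal (depth 4), making Process 1 the one with the higher spreading node.

Process 1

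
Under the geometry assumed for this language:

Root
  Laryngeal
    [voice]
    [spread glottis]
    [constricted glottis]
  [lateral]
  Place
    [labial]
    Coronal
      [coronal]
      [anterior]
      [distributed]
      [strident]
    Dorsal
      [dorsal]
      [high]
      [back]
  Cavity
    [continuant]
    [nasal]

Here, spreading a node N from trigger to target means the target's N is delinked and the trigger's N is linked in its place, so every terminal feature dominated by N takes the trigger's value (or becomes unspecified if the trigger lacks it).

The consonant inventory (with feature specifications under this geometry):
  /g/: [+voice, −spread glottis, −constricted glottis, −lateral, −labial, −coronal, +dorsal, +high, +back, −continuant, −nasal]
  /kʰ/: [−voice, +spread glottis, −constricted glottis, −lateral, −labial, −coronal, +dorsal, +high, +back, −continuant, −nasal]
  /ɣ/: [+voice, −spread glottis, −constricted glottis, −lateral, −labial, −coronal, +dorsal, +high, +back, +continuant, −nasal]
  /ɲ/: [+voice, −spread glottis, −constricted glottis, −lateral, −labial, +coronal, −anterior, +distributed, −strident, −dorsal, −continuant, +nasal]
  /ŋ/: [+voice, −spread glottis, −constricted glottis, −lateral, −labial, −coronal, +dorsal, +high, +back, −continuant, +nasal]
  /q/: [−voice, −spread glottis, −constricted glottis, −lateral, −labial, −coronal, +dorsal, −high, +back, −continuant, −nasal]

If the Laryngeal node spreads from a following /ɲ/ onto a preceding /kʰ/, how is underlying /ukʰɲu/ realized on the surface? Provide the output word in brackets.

[ugɲu]

The Laryngeal node dominates the terminals [voice], [spread glottis], [constricted glottis].
After delinking /kʰ/'s Laryngeal and linking /ɲ/'s, the affected terminals become [+voice], [−spread glottis], [−constricted glottis]; [lateral], [labial], [coronal], … (outside Laryngeal) are retained from /kʰ/.
This feature bundle is that of [g], so /ukʰɲu/ surfaces as [ugɲu].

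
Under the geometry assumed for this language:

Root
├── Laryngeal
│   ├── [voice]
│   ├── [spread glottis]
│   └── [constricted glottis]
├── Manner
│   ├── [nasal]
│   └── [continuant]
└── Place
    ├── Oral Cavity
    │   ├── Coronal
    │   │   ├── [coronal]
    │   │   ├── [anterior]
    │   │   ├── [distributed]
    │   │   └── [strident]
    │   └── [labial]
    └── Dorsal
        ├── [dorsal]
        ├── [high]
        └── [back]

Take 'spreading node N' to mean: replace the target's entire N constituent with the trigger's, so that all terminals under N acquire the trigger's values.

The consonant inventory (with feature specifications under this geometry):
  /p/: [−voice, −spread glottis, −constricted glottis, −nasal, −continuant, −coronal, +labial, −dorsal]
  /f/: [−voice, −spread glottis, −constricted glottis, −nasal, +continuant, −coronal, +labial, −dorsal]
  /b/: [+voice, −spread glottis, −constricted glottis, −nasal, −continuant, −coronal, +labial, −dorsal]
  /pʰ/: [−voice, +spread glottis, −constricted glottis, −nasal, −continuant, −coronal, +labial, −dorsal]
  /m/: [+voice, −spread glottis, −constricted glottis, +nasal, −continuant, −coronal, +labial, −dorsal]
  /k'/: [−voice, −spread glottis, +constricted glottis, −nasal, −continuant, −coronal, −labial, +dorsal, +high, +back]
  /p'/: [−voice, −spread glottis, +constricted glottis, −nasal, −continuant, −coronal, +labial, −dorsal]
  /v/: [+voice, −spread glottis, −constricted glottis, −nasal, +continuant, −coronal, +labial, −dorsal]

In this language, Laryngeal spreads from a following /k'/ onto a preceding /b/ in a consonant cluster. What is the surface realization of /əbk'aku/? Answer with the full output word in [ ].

[əp'k'aku]

Laryngeal immediately or transitively dominates [voice], [spread glottis], [constricted glottis].
Spreading Laryngeal from /k'/ onto /b/ replaces those values with /k'/'s: [−voice], [−spread glottis], [+constricted glottis]. Features outside Laryngeal ([nasal], [continuant], [coronal], …) stay as in /b/.
This feature bundle is that of [p'], so /əbk'aku/ surfaces as [əp'k'aku].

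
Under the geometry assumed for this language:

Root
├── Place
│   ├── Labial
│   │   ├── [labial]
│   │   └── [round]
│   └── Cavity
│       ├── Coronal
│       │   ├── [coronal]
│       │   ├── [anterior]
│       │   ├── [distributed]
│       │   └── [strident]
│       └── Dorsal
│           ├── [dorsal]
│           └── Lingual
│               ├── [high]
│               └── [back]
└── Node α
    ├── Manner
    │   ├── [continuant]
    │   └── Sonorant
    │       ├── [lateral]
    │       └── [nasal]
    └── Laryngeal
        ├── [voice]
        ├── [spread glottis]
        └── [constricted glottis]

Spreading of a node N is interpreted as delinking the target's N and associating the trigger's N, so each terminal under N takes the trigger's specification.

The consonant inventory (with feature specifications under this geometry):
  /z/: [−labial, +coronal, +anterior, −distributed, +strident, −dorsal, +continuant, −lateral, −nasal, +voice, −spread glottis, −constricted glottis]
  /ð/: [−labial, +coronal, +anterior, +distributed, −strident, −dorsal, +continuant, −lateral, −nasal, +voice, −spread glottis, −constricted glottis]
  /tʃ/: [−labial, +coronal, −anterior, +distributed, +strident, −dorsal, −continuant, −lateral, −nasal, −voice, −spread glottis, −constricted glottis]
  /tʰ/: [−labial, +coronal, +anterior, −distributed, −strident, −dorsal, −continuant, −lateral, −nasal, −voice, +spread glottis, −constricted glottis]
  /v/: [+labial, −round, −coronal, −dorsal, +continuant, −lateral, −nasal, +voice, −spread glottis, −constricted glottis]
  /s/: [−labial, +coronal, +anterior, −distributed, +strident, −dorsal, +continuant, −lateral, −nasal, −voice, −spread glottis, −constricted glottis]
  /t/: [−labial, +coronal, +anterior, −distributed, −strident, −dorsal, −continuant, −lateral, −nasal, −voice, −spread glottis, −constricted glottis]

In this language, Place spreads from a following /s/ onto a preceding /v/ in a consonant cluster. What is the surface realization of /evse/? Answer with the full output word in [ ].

[ezse]

Terminals under Place in this geometry: [labial], [round], [coronal], [anterior], [distributed], [strident], [dorsal], [high], [back].
After delinking /v/'s Place and linking /s/'s, the affected terminals become [−labial], [+coronal], [+anterior], [−distributed], [+strident], [−dorsal]; [continuant], [lateral], [nasal], … (outside Place) are retained from /v/.
Among the inventory, only /z/ has exactly this specification, giving the surface form [ezse].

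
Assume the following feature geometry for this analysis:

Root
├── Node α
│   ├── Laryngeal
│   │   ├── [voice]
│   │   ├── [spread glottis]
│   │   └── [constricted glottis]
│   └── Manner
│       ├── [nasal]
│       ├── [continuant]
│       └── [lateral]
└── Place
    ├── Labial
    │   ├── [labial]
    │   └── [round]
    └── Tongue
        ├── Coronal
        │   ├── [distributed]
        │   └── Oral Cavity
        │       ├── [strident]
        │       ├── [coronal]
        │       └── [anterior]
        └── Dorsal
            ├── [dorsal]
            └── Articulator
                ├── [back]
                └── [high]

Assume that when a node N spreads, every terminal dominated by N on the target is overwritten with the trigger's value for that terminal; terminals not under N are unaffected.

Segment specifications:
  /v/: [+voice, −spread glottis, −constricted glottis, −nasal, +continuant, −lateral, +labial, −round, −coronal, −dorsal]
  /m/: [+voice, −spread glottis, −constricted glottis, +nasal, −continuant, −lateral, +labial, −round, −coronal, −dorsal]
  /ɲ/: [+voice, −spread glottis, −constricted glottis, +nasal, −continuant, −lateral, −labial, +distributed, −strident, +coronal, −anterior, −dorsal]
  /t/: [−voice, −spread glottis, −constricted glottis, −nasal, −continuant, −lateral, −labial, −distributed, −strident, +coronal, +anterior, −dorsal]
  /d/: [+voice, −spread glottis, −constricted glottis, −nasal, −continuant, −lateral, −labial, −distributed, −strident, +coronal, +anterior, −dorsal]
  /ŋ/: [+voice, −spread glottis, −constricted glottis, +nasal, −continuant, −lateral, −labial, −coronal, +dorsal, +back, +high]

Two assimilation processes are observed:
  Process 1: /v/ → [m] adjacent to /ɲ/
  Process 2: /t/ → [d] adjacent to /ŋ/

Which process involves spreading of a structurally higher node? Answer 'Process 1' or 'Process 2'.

Process 1

Process 1 alters [nasal], [continuant]; the lowest common ancestor is Manner (depth 2 from Root).
Process 2: the feature that changes is [voice]; the minimal node is [voice] (depth 3).
Depth 2 < depth 3; Process 1 involves the structurally higher constituent Manner.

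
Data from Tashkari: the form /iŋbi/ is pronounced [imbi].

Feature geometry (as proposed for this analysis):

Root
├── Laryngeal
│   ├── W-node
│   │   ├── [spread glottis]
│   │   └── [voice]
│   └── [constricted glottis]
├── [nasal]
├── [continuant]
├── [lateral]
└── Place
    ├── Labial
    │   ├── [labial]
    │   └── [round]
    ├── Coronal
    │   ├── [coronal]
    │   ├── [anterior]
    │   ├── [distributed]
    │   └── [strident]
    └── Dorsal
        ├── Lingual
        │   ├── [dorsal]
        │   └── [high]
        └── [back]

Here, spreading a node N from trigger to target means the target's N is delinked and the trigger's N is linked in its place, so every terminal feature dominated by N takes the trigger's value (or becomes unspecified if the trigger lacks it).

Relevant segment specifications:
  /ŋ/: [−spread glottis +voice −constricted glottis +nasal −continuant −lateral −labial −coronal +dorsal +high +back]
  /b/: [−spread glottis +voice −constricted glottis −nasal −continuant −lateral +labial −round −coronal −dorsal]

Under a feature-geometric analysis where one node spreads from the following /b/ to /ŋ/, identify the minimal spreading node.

Feature comparison: [labial], [round], [dorsal], [high], [back] differ between /ŋ/ and [m]; the remaining terminals match.
In this geometry the lowest node dominating all of them is Place: every daughter of Place dominates only a proper subset, so no lower node suffices.
Delinking /ŋ/'s Place and associating /b/'s Place gives precisely the feature bundle of [m].
Since [nasal] is preserved even though /b/ disagrees there, no node above Place spread.

Place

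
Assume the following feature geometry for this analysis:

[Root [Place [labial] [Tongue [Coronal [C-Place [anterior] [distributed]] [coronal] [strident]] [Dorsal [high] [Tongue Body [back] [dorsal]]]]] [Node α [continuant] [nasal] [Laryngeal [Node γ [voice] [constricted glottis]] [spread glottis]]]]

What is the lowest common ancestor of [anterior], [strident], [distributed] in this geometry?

[anterior] is immediately dominated by C-Place.
[strident] is immediately dominated by Coronal.
[distributed] is immediately dominated by C-Place.
The listed terminals split across distinct daughters of Coronal, so Coronal itself is the smallest node containing them all.

Coronal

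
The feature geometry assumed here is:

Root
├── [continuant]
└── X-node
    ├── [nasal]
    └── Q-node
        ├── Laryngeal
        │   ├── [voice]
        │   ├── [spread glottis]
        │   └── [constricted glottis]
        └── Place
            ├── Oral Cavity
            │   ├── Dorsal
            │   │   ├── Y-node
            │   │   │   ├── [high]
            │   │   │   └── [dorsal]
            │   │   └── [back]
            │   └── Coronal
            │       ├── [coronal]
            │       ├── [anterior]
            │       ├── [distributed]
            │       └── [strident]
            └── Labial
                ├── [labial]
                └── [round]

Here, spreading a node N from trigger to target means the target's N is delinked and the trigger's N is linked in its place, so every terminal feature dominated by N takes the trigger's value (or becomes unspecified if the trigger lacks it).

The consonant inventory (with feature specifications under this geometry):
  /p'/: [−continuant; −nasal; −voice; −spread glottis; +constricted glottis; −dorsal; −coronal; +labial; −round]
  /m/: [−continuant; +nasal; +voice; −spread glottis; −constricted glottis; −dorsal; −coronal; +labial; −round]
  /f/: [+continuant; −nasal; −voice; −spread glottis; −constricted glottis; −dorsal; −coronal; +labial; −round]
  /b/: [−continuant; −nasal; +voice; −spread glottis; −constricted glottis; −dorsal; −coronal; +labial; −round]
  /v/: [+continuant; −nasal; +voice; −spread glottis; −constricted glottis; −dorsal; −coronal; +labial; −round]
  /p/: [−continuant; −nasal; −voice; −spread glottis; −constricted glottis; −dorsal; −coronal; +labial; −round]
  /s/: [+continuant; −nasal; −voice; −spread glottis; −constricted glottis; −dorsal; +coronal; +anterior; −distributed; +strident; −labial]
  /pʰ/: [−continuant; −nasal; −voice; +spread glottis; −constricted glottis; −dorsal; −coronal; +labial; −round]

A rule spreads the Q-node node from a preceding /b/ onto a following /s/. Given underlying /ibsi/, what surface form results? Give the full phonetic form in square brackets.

Q-node immediately or transitively dominates [voice], [spread glottis], [constricted glottis], [high], [dorsal], [back], [coronal], [anterior], [distributed], [strident], [labial], [round].
The target acquires /b/'s values for everything under Q-node — [+voice], [−spread glottis], [−constricted glottis], [−dorsal], [−coronal], [+labial], [−round] — while keeping its own [continuant], [nasal].
The resulting bundle matches /v/ in the inventory; substituting it for /s/ gives [ibvi].

[ibvi]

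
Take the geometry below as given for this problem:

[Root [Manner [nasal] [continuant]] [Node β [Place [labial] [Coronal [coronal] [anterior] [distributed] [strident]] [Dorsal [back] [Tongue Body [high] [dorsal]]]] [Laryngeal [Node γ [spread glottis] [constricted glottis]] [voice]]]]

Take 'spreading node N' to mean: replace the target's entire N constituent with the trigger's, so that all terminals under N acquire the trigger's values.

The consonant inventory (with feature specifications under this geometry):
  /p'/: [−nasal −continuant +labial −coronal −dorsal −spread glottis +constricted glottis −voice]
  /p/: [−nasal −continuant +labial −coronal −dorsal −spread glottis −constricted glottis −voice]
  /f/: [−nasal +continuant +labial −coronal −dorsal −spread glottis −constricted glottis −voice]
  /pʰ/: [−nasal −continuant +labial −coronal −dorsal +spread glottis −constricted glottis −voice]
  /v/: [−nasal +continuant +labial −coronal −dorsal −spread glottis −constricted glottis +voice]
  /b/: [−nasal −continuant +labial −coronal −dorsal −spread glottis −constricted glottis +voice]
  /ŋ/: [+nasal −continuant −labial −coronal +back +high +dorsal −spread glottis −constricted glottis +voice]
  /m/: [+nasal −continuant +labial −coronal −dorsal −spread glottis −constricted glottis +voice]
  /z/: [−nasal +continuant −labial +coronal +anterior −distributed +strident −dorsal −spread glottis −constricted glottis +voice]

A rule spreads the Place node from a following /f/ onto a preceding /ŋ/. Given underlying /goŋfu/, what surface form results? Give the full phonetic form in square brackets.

[gomfu]

Place immediately or transitively dominates [labial], [coronal], [anterior], [distributed], [strident], [back], [high], [dorsal].
After delinking /ŋ/'s Place and linking /f/'s, the affected terminals become [+labial], [−coronal], [−dorsal]; [nasal], [continuant], [spread glottis], … (outside Place) are retained from /ŋ/.
This feature bundle is that of [m], so /goŋfu/ surfaces as [gomfu].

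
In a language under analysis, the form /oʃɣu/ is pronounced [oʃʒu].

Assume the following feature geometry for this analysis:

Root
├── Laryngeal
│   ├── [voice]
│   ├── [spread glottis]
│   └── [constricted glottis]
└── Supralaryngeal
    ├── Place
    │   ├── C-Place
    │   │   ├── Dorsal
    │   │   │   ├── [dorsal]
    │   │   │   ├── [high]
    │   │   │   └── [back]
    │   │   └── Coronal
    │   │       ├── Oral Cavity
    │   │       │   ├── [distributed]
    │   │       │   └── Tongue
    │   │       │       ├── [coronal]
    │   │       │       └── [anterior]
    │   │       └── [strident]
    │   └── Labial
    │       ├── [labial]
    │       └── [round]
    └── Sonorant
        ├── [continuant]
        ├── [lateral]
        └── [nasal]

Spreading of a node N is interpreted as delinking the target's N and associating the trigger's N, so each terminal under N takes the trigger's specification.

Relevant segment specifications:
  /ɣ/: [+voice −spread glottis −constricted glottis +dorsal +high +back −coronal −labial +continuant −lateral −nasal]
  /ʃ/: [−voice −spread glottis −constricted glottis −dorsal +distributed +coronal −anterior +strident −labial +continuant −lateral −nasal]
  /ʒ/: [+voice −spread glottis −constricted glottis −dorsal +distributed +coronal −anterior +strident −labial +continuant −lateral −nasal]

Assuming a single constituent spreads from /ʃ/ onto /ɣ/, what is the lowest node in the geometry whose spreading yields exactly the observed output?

/ɣ/ and [ʒ] differ in [coronal], [anterior], [distributed], [strident], [dorsal], [high], [back]; every other specified feature is identical.
In this geometry the lowest node dominating all of them is C-Place: every daughter of C-Place dominates only a proper subset, so no lower node suffices.
Delinking /ɣ/'s C-Place and associating /ʃ/'s C-Place gives precisely the feature bundle of [ʒ].
[voice] stays as in /ɣ/ although /ʃ/ differs there, so no node dominating it spread; among the remaining candidates C-Place is the lowest that derives the output.

C-Place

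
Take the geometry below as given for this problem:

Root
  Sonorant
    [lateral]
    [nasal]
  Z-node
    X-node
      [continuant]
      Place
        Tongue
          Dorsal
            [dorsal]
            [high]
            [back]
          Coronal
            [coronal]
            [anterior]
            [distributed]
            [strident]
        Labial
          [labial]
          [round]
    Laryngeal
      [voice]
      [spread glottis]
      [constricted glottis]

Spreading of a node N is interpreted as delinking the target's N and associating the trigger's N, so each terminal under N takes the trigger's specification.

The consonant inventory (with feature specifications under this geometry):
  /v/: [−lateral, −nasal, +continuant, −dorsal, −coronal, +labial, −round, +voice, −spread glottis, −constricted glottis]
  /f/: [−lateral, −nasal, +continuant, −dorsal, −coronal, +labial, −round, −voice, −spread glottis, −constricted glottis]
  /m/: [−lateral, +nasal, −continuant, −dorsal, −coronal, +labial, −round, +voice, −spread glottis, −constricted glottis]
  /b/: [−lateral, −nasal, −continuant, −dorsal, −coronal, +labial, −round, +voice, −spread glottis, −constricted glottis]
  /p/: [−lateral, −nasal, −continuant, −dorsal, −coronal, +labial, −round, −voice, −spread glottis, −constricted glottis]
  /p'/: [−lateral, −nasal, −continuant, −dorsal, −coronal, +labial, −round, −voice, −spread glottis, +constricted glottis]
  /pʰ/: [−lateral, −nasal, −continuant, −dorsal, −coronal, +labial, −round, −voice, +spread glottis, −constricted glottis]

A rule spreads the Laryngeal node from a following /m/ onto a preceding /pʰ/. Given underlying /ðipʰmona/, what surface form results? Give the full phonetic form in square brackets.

[ðibmona]

The Laryngeal node dominates the terminals [voice], [spread glottis], [constricted glottis].
Spreading Laryngeal from /m/ onto /pʰ/ replaces those values with /m/'s: [+voice], [−spread glottis], [−constricted glottis]. Features outside Laryngeal ([lateral], [nasal], [continuant], …) stay as in /pʰ/.
The resulting bundle matches /b/ in the inventory; substituting it for /pʰ/ gives [ðibmona].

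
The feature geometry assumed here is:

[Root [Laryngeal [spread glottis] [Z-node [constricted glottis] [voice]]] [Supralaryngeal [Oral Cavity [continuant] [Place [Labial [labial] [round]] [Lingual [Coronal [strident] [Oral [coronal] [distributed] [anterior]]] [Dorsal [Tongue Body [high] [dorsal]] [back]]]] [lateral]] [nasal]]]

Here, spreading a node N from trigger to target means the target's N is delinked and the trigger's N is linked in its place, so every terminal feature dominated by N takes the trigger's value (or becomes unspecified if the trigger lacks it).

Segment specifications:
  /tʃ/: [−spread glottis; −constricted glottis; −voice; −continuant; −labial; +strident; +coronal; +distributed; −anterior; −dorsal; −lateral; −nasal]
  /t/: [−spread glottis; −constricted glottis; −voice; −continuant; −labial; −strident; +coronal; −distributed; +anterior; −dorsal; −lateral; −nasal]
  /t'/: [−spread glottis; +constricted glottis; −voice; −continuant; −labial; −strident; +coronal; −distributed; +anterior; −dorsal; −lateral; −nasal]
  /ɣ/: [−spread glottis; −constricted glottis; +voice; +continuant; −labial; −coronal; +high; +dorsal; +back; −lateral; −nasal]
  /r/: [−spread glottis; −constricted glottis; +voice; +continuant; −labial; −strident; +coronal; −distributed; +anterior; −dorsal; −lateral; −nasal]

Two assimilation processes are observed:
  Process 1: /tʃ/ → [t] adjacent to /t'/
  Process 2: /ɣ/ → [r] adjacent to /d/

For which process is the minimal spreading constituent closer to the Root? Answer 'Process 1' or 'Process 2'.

In Process 1, [anterior], [distributed], [strident] change, so the minimal spreading node is Coronal at depth 5.
In Process 2, [coronal], [anterior], [distributed], [strident], [dorsal], [high], [back] change, so the minimal spreading node is Lingual at depth 4.
Lingual (depth 4) sits above Coronal (depth 5), making Process 2 the one with the higher spreading node.

Process 2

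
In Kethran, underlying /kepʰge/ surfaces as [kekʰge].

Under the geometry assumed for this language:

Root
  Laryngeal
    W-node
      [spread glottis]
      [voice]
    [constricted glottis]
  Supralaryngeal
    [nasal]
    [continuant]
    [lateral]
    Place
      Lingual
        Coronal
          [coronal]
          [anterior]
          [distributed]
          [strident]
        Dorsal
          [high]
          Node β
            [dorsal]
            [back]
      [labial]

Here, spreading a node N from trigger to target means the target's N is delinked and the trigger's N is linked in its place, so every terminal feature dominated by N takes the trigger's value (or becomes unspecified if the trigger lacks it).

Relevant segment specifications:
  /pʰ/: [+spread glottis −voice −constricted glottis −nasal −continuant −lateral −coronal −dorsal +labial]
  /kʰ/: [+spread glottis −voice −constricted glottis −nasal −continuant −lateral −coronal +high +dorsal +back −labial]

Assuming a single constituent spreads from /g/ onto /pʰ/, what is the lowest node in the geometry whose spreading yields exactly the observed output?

Comparing /pʰ/ with its surface form [kʰ], the features that change are [labial], [dorsal], [high], [back].
The smallest constituent containing every changed terminal is Place — each of its daughters lacks at least one of the affected features.
Spreading Place from /g/ overwrites each of those terminals with /g/'s values, yielding exactly [kʰ].
[spread glottis], [voice] stay as in /pʰ/ although /g/ differs there, so no node dominating them spread; among the remaining candidates Place is the lowest that derives the output.

Place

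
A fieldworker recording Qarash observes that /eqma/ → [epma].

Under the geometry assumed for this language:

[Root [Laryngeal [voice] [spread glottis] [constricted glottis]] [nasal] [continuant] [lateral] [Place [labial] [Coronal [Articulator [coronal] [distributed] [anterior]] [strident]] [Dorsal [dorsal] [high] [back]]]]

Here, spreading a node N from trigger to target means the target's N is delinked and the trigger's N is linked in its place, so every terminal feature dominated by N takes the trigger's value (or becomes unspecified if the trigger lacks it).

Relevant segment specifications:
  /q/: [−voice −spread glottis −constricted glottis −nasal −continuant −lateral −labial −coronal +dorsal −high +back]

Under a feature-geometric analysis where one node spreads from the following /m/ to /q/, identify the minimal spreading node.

Feature comparison: [labial], [dorsal], [high], [back] differ between /q/ and [p]; the remaining terminals match.
The smallest constituent containing every changed terminal is Place — each of its daughters lacks at least one of the affected features.
Spreading Place from /m/ overwrites each of those terminals with /m/'s values, yielding exactly [p].
Since [voice], [nasal] are preserved even though /m/ disagrees there, no node above Place spread.

Place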